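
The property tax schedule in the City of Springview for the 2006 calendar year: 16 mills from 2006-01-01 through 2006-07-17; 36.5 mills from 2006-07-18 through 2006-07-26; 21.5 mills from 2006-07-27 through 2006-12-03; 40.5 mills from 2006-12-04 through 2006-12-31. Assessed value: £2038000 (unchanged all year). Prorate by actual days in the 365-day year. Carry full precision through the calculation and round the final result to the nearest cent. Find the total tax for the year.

£41460.74

2006-01-01 to 2006-07-17: 198 days at 16 mills → £2038000 × 1.6% × 198/365 = £17688.7233
2006-07-18 to 2006-07-26: 9 days at 36.5 mills → £2038000 × 3.65% × 9/365 = £1834.2000
2006-07-27 to 2006-12-03: 130 days at 21.5 mills → £2038000 × 2.15% × 130/365 = £15606.0548
2006-12-04 to 2006-12-31: 28 days at 40.5 mills → £2038000 × 4.05% × 28/365 = £6331.7589
Total = £41460.7370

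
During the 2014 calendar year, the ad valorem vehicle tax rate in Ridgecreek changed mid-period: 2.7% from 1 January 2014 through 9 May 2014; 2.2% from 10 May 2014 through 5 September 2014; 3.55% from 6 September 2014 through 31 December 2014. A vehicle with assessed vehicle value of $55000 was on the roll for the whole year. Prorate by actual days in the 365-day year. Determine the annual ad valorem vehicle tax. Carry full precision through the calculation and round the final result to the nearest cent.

1 January – 9 May 2014: 129 days at 2.7% → $55000 × 2.7% × 129/365 = $524.8356
10 May – 5 September 2014: 119 days at 2.2% → $55000 × 2.2% × 119/365 = $394.4932
6 September – 31 December 2014: 117 days at 3.55% → $55000 × 3.55% × 117/365 = $625.8699
Total = $1545.1986

$1545.20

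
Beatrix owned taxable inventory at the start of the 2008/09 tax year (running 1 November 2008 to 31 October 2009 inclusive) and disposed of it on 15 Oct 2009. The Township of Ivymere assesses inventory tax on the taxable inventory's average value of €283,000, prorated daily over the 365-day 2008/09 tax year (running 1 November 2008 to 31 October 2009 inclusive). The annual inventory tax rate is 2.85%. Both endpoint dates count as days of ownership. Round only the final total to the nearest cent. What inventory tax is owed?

€7,711.94

Days held (1 Nov 2008 – 15 Oct 2009): 349 out of 365
Tax = €283,000 × 2.85% × 349/365 = €7,711.9438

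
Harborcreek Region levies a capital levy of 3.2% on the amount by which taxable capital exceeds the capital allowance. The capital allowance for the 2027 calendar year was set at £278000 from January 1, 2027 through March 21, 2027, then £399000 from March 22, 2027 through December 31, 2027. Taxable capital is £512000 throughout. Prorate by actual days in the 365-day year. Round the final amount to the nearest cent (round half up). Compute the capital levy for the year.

January 1 – March 21, 2027: 80 days, exemption £278000 → (£512000 − £278000) × 3.2% × 80/365 = £1641.2055
March 22 – December 31, 2027: 285 days, exemption £399000 → (£512000 − £399000) × 3.2% × 285/365 = £2823.4521
Total = £4464.6575

£4464.66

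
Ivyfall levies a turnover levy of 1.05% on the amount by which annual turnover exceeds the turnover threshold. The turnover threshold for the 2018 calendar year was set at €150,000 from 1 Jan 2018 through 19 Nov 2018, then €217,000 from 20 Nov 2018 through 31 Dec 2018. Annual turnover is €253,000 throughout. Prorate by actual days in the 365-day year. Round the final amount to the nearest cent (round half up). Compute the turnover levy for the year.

€1,000.55

1 Jan – 19 Nov 2018: 323 days, exemption €150,000 → (€253,000 − €150,000) × 1.05% × 323/365 = €957.0534
20 Nov – 31 Dec 2018: 42 days, exemption €217,000 → (€253,000 − €217,000) × 1.05% × 42/365 = €43.4959
Total = €1,000.5493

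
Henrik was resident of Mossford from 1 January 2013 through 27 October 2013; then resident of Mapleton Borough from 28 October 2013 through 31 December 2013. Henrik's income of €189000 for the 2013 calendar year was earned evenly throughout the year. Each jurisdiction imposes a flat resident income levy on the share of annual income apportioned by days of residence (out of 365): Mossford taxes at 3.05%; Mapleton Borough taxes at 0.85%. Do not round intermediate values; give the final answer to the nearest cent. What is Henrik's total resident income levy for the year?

€5024.03

Mossford, 1 January – 27 October 2013: 300 days → €189000 × 3.05% × 300/365 = €4737.9452
Mapleton Borough, 28 October – 31 December 2013: 65 days → €189000 × 0.85% × 65/365 = €286.0890
Total = €5024.0342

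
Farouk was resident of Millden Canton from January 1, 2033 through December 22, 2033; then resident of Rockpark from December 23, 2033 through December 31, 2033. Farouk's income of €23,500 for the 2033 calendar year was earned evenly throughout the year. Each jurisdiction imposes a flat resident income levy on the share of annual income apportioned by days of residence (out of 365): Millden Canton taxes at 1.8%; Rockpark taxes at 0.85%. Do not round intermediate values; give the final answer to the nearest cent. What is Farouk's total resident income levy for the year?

Millden Canton, January 1 – December 22, 2033: 356 days → €23,500 × 1.8% × 356/365 = €412.5699
Rockpark, December 23 – December 31, 2033: 9 days → €23,500 × 0.85% × 9/365 = €4.9253
Total = €417.4952

€417.50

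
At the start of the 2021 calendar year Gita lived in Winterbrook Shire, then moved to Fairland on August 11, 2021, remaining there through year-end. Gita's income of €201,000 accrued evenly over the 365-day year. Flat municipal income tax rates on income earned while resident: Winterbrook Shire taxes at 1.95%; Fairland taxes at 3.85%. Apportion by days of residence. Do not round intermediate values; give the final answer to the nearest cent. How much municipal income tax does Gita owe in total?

€5,415.71

Winterbrook Shire, January 1 – August 10, 2021: 222 days → €201,000 × 1.95% × 222/365 = €2,383.9151
Fairland, August 11 – December 31, 2021: 143 days → €201,000 × 3.85% × 143/365 = €3,031.7959
Total = €5,415.7110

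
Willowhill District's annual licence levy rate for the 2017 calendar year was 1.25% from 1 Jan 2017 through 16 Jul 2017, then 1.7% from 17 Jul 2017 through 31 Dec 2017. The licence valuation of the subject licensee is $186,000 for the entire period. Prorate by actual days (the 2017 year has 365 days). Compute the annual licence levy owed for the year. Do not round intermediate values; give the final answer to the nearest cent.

1 Jan – 16 Jul 2017: 197 days at 1.25% → $186,000 × 1.25% × 197/365 = $1,254.8630
17 Jul – 31 Dec 2017: 168 days at 1.7% → $186,000 × 1.7% × 168/365 = $1,455.3863
Total = $2,710.2493

$2,710.25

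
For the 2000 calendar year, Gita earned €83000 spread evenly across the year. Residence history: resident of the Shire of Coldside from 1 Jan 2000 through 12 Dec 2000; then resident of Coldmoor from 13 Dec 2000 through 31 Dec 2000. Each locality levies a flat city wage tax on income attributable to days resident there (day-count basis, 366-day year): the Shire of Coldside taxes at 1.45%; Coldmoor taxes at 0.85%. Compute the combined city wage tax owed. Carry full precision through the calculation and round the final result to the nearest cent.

€1177.65

The Shire of Coldside, 1 Jan – 12 Dec 2000: 347 days → €83000 × 1.45% × 347/366 = €1141.0232
Coldmoor, 13 Dec – 31 Dec 2000: 19 days → €83000 × 0.85% × 19/366 = €36.6243
Total = €1177.6475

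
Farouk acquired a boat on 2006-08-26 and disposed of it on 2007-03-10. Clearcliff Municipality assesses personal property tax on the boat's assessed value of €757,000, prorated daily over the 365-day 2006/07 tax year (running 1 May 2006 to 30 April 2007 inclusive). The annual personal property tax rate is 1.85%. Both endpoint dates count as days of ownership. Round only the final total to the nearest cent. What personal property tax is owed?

Days held (2006-08-26 to 2007-03-10): 197 out of 365
Tax = €757,000 × 1.85% × 197/365 = €7,558.5932

€7,558.59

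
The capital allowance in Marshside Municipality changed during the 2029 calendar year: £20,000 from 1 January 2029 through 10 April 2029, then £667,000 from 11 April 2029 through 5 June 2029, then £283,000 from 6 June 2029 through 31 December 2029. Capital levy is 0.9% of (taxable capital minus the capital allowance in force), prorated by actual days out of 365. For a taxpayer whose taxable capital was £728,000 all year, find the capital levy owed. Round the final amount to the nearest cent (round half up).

£4,123.26

1 January – 10 April 2029: 100 days, exemption £20,000 → (£728,000 − £20,000) × 0.9% × 100/365 = £1,745.7534
11 April – 5 June 2029: 56 days, exemption £667,000 → (£728,000 − £667,000) × 0.9% × 56/365 = £84.2301
6 June – 31 December 2029: 209 days, exemption £283,000 → (£728,000 − £283,000) × 0.9% × 209/365 = £2,293.2740
Total = £4,123.2575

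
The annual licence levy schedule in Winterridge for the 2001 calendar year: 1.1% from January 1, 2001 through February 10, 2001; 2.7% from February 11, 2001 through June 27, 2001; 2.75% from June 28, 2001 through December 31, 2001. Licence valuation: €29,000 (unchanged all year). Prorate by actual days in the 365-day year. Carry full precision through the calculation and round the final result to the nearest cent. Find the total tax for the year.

€738.31

January 1 – February 10, 2001: 41 days at 1.1% → €29,000 × 1.1% × 41/365 = €35.8329
February 11 – June 27, 2001: 137 days at 2.7% → €29,000 × 2.7% × 137/365 = €293.8932
June 28 – December 31, 2001: 187 days at 2.75% → €29,000 × 2.75% × 187/365 = €408.5822
Total = €738.3082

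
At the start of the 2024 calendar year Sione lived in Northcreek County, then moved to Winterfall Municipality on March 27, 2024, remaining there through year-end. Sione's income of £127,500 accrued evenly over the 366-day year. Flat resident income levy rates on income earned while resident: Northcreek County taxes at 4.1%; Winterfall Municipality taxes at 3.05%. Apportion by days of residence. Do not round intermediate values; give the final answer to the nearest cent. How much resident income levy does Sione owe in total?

£4,203.32

Northcreek County, January 1 – March 26, 2024: 86 days → £127,500 × 4.1% × 86/366 = £1,228.3197
Winterfall Municipality, March 27 – December 31, 2024: 280 days → £127,500 × 3.05% × 280/366 = £2,975.0000
Total = £4,203.3197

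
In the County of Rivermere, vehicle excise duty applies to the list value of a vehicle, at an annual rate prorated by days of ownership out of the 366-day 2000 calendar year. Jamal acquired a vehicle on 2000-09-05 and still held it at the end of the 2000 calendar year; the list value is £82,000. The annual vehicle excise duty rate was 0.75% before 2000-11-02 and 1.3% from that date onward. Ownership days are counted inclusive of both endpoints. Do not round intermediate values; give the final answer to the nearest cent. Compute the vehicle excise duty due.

£272.21

2000-09-05 to 2000-11-01: 58 days at 0.75% → £82,000 × 0.75% × 58/366 = £97.4590
2000-11-02 to 2000-12-31: 60 days at 1.3% → £82,000 × 1.3% × 60/366 = £174.7541
Total = £272.2131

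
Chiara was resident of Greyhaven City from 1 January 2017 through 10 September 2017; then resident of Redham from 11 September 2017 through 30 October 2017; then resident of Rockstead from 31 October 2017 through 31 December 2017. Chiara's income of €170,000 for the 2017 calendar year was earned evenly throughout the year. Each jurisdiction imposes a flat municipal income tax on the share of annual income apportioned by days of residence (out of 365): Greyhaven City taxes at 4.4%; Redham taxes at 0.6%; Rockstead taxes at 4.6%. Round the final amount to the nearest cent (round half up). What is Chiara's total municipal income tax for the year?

€6,652.82

Greyhaven City, 1 January – 10 September 2017: 253 days → €170,000 × 4.4% × 253/365 = €5,184.7671
Redham, 11 September – 30 October 2017: 50 days → €170,000 × 0.6% × 50/365 = €139.7260
Rockstead, 31 October – 31 December 2017: 62 days → €170,000 × 4.6% × 62/365 = €1,328.3288
Total = €6,652.8219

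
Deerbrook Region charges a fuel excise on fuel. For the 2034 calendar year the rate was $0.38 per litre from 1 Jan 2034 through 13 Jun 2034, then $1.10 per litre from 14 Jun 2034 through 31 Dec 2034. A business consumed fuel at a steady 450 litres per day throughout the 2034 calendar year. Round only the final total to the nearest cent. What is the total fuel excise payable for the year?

$127,539.00

1 Jan – 13 Jun 2034: 164 days × 450 litres/day = 73,800 litres at $0.38/litre → $28,044.00
14 Jun – 31 Dec 2034: 201 days × 450 litres/day = 90,450 litres at $1.10/litre → $99,495.00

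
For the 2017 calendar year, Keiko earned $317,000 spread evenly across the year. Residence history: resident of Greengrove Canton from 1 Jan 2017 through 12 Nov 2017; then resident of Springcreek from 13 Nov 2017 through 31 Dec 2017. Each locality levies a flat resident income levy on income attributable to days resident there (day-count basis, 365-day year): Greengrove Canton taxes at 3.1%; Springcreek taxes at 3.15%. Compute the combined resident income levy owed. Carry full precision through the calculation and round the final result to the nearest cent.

Greengrove Canton, 1 Jan – 12 Nov 2017: 316 days → $317,000 × 3.1% × 316/365 = $8,507.7589
Springcreek, 13 Nov – 31 Dec 2017: 49 days → $317,000 × 3.15% × 49/365 = $1,340.5192
Total = $9,848.2781

$9,848.28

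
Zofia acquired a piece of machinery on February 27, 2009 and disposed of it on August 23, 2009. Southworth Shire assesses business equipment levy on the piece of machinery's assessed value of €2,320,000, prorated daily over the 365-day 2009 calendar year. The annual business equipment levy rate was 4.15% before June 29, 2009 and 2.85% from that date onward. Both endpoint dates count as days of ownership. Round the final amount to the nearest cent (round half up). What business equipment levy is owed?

February 27 – June 28, 2009: 122 days at 4.15% → €2,320,000 × 4.15% × 122/365 = €32,181.2603
June 29 – August 23, 2009: 56 days at 2.85% → €2,320,000 × 2.85% × 56/365 = €10,144.4384
Total = €42,325.6986

€42,325.70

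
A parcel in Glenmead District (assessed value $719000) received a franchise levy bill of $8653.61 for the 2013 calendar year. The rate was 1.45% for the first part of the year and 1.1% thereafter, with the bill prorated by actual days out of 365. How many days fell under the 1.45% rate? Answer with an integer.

Let d = days at the first rate; then 365 − d days at the second rate.
$719000 × [1.45%·d + 1.1%·(365−d)] / 365 = $8653.61
Solving gives d = 108, so the new rate took effect on April 19, 2013.

108 days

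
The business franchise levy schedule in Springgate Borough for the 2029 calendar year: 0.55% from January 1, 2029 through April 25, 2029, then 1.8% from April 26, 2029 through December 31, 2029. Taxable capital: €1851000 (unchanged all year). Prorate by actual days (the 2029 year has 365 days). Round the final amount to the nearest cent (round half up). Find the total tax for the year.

€26028.10

January 1 – April 25, 2029: 115 days at 0.55% → €1851000 × 0.55% × 115/365 = €3207.5548
April 26 – December 31, 2029: 250 days at 1.8% → €1851000 × 1.8% × 250/365 = €22820.5479
Total = €26028.1027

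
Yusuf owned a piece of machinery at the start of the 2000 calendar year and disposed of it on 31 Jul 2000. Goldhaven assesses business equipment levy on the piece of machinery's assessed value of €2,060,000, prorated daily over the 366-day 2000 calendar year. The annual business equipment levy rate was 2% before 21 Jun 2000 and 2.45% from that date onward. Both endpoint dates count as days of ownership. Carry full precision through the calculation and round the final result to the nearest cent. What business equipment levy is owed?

€25,015.49

1 Jan – 20 Jun 2000: 172 days at 2% → €2,060,000 × 2% × 172/366 = €19,361.7486
21 Jun – 31 Jul 2000: 41 days at 2.45% → €2,060,000 × 2.45% × 41/366 = €5,653.7432
Total = €25,015.4918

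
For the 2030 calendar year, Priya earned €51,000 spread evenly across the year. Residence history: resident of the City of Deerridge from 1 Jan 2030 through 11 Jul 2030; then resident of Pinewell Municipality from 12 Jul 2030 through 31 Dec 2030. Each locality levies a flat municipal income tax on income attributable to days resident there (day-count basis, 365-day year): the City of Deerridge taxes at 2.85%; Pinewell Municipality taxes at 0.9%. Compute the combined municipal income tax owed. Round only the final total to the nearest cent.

€982.13

The City of Deerridge, 1 Jan – 11 Jul 2030: 192 days → €51,000 × 2.85% × 192/365 = €764.5808
Pinewell Municipality, 12 Jul – 31 Dec 2030: 173 days → €51,000 × 0.9% × 173/365 = €217.5534
Total = €982.1342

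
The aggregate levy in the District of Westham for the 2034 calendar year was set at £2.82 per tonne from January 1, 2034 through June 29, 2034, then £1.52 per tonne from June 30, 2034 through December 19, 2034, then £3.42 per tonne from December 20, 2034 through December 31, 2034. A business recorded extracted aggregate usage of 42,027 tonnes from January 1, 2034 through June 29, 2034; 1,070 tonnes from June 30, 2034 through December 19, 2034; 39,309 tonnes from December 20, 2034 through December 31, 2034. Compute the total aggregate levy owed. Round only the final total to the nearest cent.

January 1 – June 29, 2034: 42,027 tonnes at £2.82/tonne → £118,516.14
June 30 – December 19, 2034: 1,070 tonnes at £1.52/tonne → £1,626.40
December 20 – December 31, 2034: 39,309 tonnes at £3.42/tonne → £134,436.78

£254,579.32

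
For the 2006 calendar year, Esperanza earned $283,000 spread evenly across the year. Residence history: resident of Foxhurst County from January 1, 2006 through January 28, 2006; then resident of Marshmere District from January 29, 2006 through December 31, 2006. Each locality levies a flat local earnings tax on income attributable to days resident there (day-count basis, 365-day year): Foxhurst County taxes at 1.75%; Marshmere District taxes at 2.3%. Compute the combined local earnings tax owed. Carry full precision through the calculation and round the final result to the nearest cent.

Foxhurst County, January 1 – January 28, 2006: 28 days → $283,000 × 1.75% × 28/365 = $379.9178
Marshmere District, January 29 – December 31, 2006: 337 days → $283,000 × 2.3% × 337/365 = $6,009.6795
Total = $6,389.5973

$6,389.60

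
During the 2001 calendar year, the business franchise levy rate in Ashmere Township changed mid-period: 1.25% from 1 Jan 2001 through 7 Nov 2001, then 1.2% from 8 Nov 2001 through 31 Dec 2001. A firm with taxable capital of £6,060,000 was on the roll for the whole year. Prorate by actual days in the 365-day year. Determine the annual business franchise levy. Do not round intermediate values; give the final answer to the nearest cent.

1 Jan – 7 Nov 2001: 311 days at 1.25% → £6,060,000 × 1.25% × 311/365 = £64,543.1507
8 Nov – 31 Dec 2001: 54 days at 1.2% → £6,060,000 × 1.2% × 54/365 = £10,758.5753
Total = £75,301.7260

£75,301.73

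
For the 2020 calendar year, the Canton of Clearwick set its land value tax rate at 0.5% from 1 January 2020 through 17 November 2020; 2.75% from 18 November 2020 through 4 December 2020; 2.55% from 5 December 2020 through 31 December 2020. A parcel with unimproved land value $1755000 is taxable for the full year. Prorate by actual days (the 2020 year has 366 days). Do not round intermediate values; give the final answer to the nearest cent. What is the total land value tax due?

$13263.20

1 January – 17 November 2020: 322 days at 0.5% → $1755000 × 0.5% × 322/366 = $7720.0820
18 November – 4 December 2020: 17 days at 2.75% → $1755000 × 2.75% × 17/366 = $2241.7008
5 December – 31 December 2020: 27 days at 2.55% → $1755000 × 2.55% × 27/366 = $3301.4139
Total = $13263.1967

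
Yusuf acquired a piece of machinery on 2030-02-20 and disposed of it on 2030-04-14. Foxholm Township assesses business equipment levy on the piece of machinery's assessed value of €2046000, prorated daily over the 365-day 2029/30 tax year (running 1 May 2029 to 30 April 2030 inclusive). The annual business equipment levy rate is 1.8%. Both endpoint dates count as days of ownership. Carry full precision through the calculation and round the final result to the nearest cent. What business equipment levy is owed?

€5448.53

Days held (2030-02-20 to 2030-04-14): 54 out of 365
Tax = €2046000 × 1.8% × 54/365 = €5448.5260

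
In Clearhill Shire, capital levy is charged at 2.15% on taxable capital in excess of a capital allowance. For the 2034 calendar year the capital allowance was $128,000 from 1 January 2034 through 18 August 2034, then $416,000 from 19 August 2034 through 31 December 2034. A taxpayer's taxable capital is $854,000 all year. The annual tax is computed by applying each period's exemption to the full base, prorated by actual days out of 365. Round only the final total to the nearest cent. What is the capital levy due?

1 January – 18 August 2034: 230 days, exemption $128,000 → ($854,000 − $128,000) × 2.15% × 230/365 = $9,835.8082
19 August – 31 December 2034: 135 days, exemption $416,000 → ($854,000 − $416,000) × 2.15% × 135/365 = $3,483.0000
Total = $13,318.8082

$13,318.81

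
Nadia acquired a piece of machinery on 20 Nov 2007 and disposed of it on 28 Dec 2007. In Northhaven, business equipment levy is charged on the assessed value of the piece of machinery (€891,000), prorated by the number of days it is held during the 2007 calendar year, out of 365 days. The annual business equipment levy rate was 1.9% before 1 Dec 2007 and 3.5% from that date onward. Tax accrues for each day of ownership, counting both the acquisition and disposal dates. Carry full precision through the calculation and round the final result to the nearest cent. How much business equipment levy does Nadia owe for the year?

20 Nov – 30 Nov 2007: 11 days at 1.9% → €891,000 × 1.9% × 11/365 = €510.1890
1 Dec – 28 Dec 2007: 28 days at 3.5% → €891,000 × 3.5% × 28/365 = €2,392.2740
Total = €2,902.4630

€2,902.46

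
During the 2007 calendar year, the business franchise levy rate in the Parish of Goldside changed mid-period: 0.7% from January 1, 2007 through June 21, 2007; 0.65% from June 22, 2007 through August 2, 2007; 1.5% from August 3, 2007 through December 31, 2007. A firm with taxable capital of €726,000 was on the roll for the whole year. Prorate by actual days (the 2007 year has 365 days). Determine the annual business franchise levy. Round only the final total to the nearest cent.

€7,442.99

January 1 – June 21, 2007: 172 days at 0.7% → €726,000 × 0.7% × 172/365 = €2,394.8055
June 22 – August 2, 2007: 42 days at 0.65% → €726,000 × 0.65% × 42/365 = €543.0082
August 3 – December 31, 2007: 151 days at 1.5% → €726,000 × 1.5% × 151/365 = €4,505.1781
Total = €7,442.9918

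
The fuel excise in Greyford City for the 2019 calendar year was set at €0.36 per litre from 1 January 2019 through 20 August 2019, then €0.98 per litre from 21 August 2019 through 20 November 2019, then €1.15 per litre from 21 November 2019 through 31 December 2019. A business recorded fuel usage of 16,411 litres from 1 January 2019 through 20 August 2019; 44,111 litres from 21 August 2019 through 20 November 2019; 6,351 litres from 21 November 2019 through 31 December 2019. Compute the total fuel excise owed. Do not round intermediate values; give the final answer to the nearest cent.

€56,440.39

1 January – 20 August 2019: 16,411 litres at €0.36/litre → €5,907.96
21 August – 20 November 2019: 44,111 litres at €0.98/litre → €43,228.78
21 November – 31 December 2019: 6,351 litres at €1.15/litre → €7,303.65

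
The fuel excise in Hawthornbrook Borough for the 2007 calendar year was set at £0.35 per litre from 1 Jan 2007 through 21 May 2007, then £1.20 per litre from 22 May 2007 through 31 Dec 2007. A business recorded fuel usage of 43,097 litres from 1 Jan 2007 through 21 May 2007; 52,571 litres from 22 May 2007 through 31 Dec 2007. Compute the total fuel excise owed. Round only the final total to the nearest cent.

1 Jan – 21 May 2007: 43,097 litres at £0.35/litre → £15,083.95
22 May – 31 Dec 2007: 52,571 litres at £1.20/litre → £63,085.20

£78,169.15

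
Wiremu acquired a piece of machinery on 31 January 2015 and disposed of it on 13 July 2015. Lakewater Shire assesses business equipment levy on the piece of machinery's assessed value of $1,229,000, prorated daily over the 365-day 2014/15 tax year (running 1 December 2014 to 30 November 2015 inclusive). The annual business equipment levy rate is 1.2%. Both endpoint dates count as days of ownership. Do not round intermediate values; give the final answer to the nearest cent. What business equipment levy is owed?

Days held (31 January – 13 July 2015): 164 out of 365
Tax = $1,229,000 × 1.2% × 164/365 = $6,626.4986

$6,626.50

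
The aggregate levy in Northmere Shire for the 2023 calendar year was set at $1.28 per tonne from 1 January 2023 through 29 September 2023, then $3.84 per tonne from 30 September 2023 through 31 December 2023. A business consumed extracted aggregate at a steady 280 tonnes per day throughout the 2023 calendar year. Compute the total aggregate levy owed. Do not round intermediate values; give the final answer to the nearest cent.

$197,478.40

1 January – 29 September 2023: 272 days × 280 tonnes/day = 76,160 tonnes at $1.28/tonne → $97,484.80
30 September – 31 December 2023: 93 days × 280 tonnes/day = 26,040 tonnes at $3.84/tonne → $99,993.60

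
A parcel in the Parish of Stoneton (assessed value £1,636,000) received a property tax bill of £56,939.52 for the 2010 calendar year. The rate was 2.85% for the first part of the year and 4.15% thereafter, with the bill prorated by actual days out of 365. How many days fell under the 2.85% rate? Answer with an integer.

188 days

Let d = days at the first rate; then 365 − d days at the second rate.
£1,636,000 × [2.85%·d + 4.15%·(365−d)] / 365 = £56,939.52
Solving gives d = 188, so the new rate took effect on July 8, 2010.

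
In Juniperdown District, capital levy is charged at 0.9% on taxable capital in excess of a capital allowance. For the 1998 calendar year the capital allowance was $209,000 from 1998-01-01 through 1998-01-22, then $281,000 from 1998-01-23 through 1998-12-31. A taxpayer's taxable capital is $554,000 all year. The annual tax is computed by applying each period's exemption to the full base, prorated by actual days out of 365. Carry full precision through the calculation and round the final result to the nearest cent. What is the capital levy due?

1998-01-01 to 1998-01-22: 22 days, exemption $209,000 → ($554,000 − $209,000) × 0.9% × 22/365 = $187.1507
1998-01-23 to 1998-12-31: 343 days, exemption $281,000 → ($554,000 − $281,000) × 0.9% × 343/365 = $2,308.9068
Total = $2,496.0575

$2,496.06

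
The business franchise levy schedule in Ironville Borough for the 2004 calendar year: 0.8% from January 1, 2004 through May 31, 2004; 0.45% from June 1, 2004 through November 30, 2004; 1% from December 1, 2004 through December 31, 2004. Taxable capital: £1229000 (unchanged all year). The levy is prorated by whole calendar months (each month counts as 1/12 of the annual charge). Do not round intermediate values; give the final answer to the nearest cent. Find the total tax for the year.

January 1 – May 31, 2004: 5 months at 0.8% → £1229000 × 0.8% × 5/12 = £4096.6667
June 1 – November 30, 2004: 6 months at 0.45% → £1229000 × 0.45% × 6/12 = £2765.2500
December 1 – December 31, 2004: 1 month at 1% → £1229000 × 1% × 1/12 = £1024.1667
Total = £7886.0833

£7886.08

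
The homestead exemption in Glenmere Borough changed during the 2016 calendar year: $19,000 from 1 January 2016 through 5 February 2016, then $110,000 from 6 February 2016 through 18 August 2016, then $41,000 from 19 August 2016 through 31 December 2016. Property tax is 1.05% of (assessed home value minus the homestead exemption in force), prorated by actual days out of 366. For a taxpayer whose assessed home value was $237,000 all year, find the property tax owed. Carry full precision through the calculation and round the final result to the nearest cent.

$1,694.72

1 January – 5 February 2016: 36 days, exemption $19,000 → ($237,000 − $19,000) × 1.05% × 36/366 = $225.1475
6 February – 18 August 2016: 195 days, exemption $110,000 → ($237,000 − $110,000) × 1.05% × 195/366 = $710.4713
19 August – 31 December 2016: 135 days, exemption $41,000 → ($237,000 − $41,000) × 1.05% × 135/366 = $759.0984
Total = $1,694.7172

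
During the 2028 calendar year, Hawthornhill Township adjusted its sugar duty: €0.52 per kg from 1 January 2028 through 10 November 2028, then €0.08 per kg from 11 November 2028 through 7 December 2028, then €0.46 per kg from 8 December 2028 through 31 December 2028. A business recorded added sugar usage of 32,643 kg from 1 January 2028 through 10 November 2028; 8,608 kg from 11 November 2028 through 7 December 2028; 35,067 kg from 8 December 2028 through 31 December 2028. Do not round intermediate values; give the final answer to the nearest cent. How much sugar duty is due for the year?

1 January – 10 November 2028: 32,643 kg at €0.52/kg → €16,974.36
11 November – 7 December 2028: 8,608 kg at €0.08/kg → €688.64
8 December – 31 December 2028: 35,067 kg at €0.46/kg → €16,130.82

€33,793.82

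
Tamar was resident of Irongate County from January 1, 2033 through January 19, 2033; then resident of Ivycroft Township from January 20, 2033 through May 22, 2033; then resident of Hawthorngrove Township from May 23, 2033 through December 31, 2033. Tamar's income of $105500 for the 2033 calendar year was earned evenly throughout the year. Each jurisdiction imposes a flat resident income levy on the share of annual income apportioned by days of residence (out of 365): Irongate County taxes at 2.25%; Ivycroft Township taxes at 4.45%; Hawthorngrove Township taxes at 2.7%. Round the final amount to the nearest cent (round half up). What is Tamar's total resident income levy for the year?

$3445.95

Irongate County, January 1 – January 19, 2033: 19 days → $105500 × 2.25% × 19/365 = $123.5651
Ivycroft Township, January 20 – May 22, 2033: 123 days → $105500 × 4.45% × 123/365 = $1582.0664
Hawthorngrove Township, May 23 – December 31, 2033: 223 days → $105500 × 2.7% × 223/365 = $1740.3164
Total = $3445.9479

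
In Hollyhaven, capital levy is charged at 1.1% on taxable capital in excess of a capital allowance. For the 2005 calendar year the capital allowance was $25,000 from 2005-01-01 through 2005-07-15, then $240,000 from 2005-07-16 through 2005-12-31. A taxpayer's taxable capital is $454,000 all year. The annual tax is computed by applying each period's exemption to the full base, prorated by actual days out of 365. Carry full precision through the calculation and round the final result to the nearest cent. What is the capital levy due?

$3,623.97

2005-01-01 to 2005-07-15: 196 days, exemption $25,000 → ($454,000 − $25,000) × 1.1% × 196/365 = $2,534.0384
2005-07-16 to 2005-12-31: 169 days, exemption $240,000 → ($454,000 − $240,000) × 1.1% × 169/365 = $1,089.9342
Total = $3,623.9726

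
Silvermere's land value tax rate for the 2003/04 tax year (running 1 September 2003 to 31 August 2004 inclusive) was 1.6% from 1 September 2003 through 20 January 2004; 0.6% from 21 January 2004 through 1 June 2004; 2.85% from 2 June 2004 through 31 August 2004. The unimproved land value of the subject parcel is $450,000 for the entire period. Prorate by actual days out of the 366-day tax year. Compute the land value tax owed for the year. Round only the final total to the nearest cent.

$6,963.32

1 September 2003 – 20 January 2004: 142 days at 1.6% → $450,000 × 1.6% × 142/366 = $2,793.4426
21 January – 1 June 2004: 133 days at 0.6% → $450,000 × 0.6% × 133/366 = $981.1475
2 June – 31 August 2004: 91 days at 2.85% → $450,000 × 2.85% × 91/366 = $3,188.7295
Total = $6,963.3197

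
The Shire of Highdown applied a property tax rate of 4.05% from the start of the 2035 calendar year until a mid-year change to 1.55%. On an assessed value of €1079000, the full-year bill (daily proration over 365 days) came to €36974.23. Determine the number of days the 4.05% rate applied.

274 days

Let d = days at the first rate; then 365 − d days at the second rate.
€1079000 × [4.05%·d + 1.55%·(365−d)] / 365 = €36974.23
Solving gives d = 274, so the new rate took effect on October 2, 2035.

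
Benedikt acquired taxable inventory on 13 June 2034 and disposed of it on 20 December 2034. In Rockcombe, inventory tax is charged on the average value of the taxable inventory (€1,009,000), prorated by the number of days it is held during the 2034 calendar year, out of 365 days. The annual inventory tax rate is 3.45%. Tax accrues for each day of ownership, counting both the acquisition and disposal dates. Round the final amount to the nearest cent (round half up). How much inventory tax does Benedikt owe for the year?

Days held (13 June – 20 December 2034): 191 out of 365
Tax = €1,009,000 × 3.45% × 191/365 = €18,215.9055

€18,215.91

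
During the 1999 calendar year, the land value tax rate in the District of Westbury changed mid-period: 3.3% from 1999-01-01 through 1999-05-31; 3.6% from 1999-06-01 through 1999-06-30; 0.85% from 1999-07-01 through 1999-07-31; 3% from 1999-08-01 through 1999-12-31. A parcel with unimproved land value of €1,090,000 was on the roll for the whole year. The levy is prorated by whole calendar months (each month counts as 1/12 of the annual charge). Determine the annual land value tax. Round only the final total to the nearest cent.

1999-01-01 to 1999-05-31: 5 months at 3.3% → €1,090,000 × 3.3% × 5/12 = €14,987.5000
1999-06-01 to 1999-06-30: 1 month at 3.6% → €1,090,000 × 3.6% × 1/12 = €3,270.0000
1999-07-01 to 1999-07-31: 1 month at 0.85% → €1,090,000 × 0.85% × 1/12 = €772.0833
1999-08-01 to 1999-12-31: 5 months at 3% → €1,090,000 × 3% × 5/12 = €13,625.0000
Total = €32,654.5833

€32,654.58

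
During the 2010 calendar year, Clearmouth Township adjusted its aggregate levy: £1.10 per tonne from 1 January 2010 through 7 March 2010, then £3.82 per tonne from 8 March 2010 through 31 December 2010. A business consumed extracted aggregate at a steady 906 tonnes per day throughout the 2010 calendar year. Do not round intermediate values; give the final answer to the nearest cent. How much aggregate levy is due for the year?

1 January – 7 March 2010: 66 days × 906 tonnes/day = 59,796 tonnes at £1.10/tonne → £65,775.60
8 March – 31 December 2010: 299 days × 906 tonnes/day = 270,894 tonnes at £3.82/tonne → £1,034,815.08

£1,100,590.68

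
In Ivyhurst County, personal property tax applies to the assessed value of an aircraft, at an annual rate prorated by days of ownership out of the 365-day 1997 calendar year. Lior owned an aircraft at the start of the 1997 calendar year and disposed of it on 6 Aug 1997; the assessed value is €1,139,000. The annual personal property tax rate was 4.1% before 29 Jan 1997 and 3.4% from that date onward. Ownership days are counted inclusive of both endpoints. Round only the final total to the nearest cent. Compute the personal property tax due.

€23,741.13

1 Jan – 28 Jan 1997: 28 days at 4.1% → €1,139,000 × 4.1% × 28/365 = €3,582.3890
29 Jan – 6 Aug 1997: 190 days at 3.4% → €1,139,000 × 3.4% × 190/365 = €20,158.7397
Total = €23,741.1288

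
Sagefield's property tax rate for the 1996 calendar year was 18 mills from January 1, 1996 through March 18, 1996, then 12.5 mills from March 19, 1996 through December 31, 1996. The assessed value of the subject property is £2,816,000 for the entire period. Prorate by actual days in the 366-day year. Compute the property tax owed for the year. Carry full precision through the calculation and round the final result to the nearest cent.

£38,500.72

January 1 – March 18, 1996: 78 days at 18 mills → £2,816,000 × 1.8% × 78/366 = £10,802.3607
March 19 – December 31, 1996: 288 days at 12.5 mills → £2,816,000 × 1.25% × 288/366 = £27,698.3607
Total = £38,500.7213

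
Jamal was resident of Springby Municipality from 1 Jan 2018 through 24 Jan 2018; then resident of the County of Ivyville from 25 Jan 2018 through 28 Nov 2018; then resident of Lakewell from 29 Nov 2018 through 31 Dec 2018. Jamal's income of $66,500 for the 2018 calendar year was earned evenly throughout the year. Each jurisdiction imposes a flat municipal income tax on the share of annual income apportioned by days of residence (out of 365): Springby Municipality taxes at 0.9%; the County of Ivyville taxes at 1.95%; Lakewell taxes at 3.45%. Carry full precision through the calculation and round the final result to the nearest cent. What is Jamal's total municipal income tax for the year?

$1,341.02

Springby Municipality, 1 Jan – 24 Jan 2018: 24 days → $66,500 × 0.9% × 24/365 = $39.3534
The County of Ivyville, 25 Jan – 28 Nov 2018: 308 days → $66,500 × 1.95% × 308/365 = $1,094.2438
Lakewell, 29 Nov – 31 Dec 2018: 33 days → $66,500 × 3.45% × 33/365 = $207.4253
Total = $1,341.0226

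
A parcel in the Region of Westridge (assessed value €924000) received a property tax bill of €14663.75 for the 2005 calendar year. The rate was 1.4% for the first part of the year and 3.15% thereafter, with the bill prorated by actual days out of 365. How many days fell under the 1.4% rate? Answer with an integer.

326 days

Let d = days at the first rate; then 365 − d days at the second rate.
€924000 × [1.4%·d + 3.15%·(365−d)] / 365 = €14663.75
Solving gives d = 326, so the new rate took effect on 23 Nov 2005.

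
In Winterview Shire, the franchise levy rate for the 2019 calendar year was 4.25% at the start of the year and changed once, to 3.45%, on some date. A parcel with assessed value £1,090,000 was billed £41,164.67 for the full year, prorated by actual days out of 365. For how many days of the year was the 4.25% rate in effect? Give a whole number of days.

Let d = days at the first rate; then 365 − d days at the second rate.
£1,090,000 × [4.25%·d + 3.45%·(365−d)] / 365 = £41,164.67
Solving gives d = 149, so the new rate took effect on May 30, 2019.

149 days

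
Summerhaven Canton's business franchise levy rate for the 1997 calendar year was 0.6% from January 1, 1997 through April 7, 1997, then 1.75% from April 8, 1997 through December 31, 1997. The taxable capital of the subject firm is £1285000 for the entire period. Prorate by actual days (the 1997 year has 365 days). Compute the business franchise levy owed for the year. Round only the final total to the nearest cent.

£18560.33

January 1 – April 7, 1997: 97 days at 0.6% → £1285000 × 0.6% × 97/365 = £2048.9589
April 8 – December 31, 1997: 268 days at 1.75% → £1285000 × 1.75% × 268/365 = £16511.3699
Total = £18560.3288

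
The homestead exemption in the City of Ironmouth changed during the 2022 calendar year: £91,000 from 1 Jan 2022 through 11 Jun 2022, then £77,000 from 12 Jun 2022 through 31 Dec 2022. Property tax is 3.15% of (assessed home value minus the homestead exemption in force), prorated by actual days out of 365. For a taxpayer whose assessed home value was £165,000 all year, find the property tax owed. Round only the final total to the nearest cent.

1 Jan – 11 Jun 2022: 162 days, exemption £91,000 → (£165,000 − £91,000) × 3.15% × 162/365 = £1,034.5808
12 Jun – 31 Dec 2022: 203 days, exemption £77,000 → (£165,000 − £77,000) × 3.15% × 203/365 = £1,541.6877
Total = £2,576.2685

£2,576.27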